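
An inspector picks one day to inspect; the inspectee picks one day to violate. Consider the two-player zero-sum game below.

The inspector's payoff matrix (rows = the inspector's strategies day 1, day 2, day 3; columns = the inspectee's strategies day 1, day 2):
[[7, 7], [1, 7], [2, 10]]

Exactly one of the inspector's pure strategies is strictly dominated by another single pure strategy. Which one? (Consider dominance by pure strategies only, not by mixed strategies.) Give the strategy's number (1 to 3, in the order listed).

Compare day 2 with day 3: 2 > 1, 10 > 7.
So day 3 strictly dominates day 2 for the inspector; day 2 is strictly dominated.

2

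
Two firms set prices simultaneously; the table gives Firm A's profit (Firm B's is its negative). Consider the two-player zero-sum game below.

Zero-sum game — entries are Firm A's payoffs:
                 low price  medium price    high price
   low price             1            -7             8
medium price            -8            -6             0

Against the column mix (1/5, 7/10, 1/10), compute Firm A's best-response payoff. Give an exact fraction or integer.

-39/10

low price: (1)·(1/5) + (-7)·(7/10) + (8)·(1/10) = -39/10.
medium price: (-8)·(1/5) + (-6)·(7/10) + (0)·(1/10) = -29/5.
The best pure response is low price with expected payoff -39/10.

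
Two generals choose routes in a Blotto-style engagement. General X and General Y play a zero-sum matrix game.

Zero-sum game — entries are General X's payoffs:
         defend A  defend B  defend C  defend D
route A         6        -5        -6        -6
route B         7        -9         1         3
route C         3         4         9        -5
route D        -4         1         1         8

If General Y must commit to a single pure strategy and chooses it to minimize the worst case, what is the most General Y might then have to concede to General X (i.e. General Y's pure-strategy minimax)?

4

The worst case (largest entry) in each column is defend A: 7, defend B: 4, defend C: 9, defend D: 8.
The best (smallest) of these is 4.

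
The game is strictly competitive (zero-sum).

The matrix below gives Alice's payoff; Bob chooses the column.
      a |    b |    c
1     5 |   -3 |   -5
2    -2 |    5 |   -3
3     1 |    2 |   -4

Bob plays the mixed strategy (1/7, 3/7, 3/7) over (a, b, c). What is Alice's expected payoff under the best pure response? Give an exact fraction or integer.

1: (5)·(1/7) + (-3)·(3/7) + (-5)·(3/7) = -19/7.
2: (-2)·(1/7) + (5)·(3/7) + (-3)·(3/7) = 4/7.
3: (1)·(1/7) + (2)·(3/7) + (-4)·(3/7) = -5/7.
The best pure response is 2 with expected payoff 4/7.

4/7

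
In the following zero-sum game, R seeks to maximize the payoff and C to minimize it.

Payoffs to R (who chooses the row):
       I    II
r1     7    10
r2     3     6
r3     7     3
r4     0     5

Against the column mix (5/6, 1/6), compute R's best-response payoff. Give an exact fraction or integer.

r1: (7)·(5/6) + (10)·(1/6) = 15/2.
r2: (3)·(5/6) + (6)·(1/6) = 7/2.
r3: (7)·(5/6) + (3)·(1/6) = 19/3.
r4: (0)·(5/6) + (5)·(1/6) = 5/6.
The best pure response is r1 with expected payoff 15/2.

15/2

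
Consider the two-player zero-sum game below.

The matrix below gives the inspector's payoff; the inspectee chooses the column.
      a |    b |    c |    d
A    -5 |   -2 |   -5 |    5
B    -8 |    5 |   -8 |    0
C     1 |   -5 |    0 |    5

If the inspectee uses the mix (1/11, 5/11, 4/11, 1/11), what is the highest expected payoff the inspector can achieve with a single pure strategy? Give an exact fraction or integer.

A: (-5)·(1/11) + (-2)·(5/11) + (-5)·(4/11) + (5)·(1/11) = -30/11.
B: (-8)·(1/11) + (5)·(5/11) + (-8)·(4/11) + (0)·(1/11) = -15/11.
C: (1)·(1/11) + (-5)·(5/11) + (0)·(4/11) + (5)·(1/11) = -19/11.
The best pure response is B with expected payoff -15/11.

-15/11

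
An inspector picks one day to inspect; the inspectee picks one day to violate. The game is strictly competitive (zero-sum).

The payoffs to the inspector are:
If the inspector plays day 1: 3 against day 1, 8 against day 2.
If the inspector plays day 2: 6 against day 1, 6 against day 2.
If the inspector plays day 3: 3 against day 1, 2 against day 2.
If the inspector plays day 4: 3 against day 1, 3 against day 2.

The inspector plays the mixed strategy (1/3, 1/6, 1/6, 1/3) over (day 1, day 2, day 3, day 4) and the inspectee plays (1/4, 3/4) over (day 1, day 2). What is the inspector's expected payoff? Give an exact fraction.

37/8

Against (1/4, 3/4), each row's expected payoff is day 1: 27/4; day 2: 6; day 3: 9/4; day 4: 3.
Taking the (1/3, 1/6, 1/6, 1/3)-weighted average: (1/3)·(27/4) + (1/6)·(6) + (1/6)·(9/4) + (1/3)·(3) = 37/8.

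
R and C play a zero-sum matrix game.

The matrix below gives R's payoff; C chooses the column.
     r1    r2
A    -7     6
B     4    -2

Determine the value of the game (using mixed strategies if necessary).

10/19

Row minima are -7 and -2, so R's maximin is -2; column maxima are 4 and 6, so C's minimax is 4. These differ, so the equilibrium is in mixed strategies.
Let R play A with probability p. C is indifferent when −7p + 4(1−p) = 6p − 2(1−p), giving p = 6/19.
Let C play r1 with probability q. R is indifferent when −7q + 6(1−q) = 4q − 2(1−q), giving q = 8/19.
The value is -7·(8/19) + (6)·(11/19) = 10/19.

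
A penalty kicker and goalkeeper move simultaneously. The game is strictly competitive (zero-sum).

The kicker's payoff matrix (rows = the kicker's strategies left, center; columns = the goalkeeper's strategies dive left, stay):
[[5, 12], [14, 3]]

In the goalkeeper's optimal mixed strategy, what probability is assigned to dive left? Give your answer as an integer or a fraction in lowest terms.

1/2

Row minima are 5 and 3, so the kicker's maximin is 5; column maxima are 14 and 12, so the goalkeeper's minimax is 12. These differ, so the equilibrium is in mixed strategies.
Let the goalkeeper play dive left with probability q. The kicker is indifferent when 5q + 12(1−q) = 14q + 3(1−q), giving q = 1/2.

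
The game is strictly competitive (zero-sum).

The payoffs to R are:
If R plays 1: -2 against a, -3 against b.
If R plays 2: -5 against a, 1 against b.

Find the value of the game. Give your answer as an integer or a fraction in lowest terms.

-17/7

Row minima are -3 and -5, so R's maximin is -3; column maxima are -2 and 1, so C's minimax is -2. These differ, so the equilibrium is in mixed strategies.
Let R play 1 with probability p. C is indifferent when −2p − 5(1−p) = −3p + (1−p), giving p = 6/7.
Let C play a with probability q. R is indifferent when −2q − 3(1−q) = −5q + (1−q), giving q = 4/7.
The value is -2·(4/7) + (-3)·(3/7) = -17/7.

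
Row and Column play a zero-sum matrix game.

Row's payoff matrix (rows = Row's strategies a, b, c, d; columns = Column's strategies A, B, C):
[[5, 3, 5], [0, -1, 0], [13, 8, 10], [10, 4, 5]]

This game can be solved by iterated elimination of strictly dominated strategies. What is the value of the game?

8

Row d is strictly dominated by row c (13>10, 8>4, 10>5); eliminate d.
Row b is strictly dominated by row a (5>0, 3>-1, 5>0); eliminate b.
Column A is strictly dominated by B for Column (3<5, 8<13); eliminate A.
Row a is strictly dominated by row c (8>3, 10>5); eliminate a.
Column C is strictly dominated by B for Column (8<10); eliminate C.
Only (c, B) remains, with payoff 8.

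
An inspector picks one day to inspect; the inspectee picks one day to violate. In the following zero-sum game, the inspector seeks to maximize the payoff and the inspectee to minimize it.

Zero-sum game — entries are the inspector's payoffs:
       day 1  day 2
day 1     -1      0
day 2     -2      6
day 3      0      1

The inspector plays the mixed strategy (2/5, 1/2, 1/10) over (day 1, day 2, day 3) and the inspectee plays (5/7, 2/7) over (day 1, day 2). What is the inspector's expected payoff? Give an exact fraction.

-4/35

Against (5/7, 2/7), each row's expected payoff is day 1: -5/7; day 2: 2/7; day 3: 2/7.
Taking the (2/5, 1/2, 1/10)-weighted average: (2/5)·(-5/7) + (1/2)·(2/7) + (1/10)·(2/7) = -4/35.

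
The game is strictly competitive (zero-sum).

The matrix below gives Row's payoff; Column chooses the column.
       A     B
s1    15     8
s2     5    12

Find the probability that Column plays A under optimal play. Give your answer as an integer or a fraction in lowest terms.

2/7

Row minima are 8 and 5, so Row's maximin is 8; column maxima are 15 and 12, so Column's minimax is 12. These differ, so the equilibrium is in mixed strategies.
Let Column play A with probability q. Row is indifferent when 15q + 8(1−q) = 5q + 12(1−q), giving q = 2/7.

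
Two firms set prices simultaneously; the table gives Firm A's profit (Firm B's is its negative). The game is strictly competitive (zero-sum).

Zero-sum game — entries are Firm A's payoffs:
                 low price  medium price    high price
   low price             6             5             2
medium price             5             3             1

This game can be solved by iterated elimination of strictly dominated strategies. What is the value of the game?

2

Column low price is strictly dominated by medium price for Firm B (5<6, 3<5); eliminate low price.
Column medium price is strictly dominated by high price for Firm B (2<5, 1<3); eliminate medium price.
Row medium price is strictly dominated by row low price (2>1); eliminate medium price.
Only (low price, high price) remains, with payoff 2.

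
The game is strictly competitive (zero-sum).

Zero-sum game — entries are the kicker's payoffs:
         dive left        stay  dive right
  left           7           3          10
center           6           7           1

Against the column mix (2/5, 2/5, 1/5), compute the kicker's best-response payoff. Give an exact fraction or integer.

6

left: (7)·(2/5) + (3)·(2/5) + (10)·(1/5) = 6.
center: (6)·(2/5) + (7)·(2/5) + (1)·(1/5) = 27/5.
The best pure response is left with expected payoff 6.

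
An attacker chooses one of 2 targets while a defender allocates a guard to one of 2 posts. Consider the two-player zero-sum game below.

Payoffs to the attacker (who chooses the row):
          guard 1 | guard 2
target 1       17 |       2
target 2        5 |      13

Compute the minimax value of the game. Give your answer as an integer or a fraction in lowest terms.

Row minima are 2 and 5, so the attacker's maximin is 5; column maxima are 17 and 13, so the defender's minimax is 13. These differ, so the equilibrium is in mixed strategies.
Let the attacker play target 1 with probability p. The defender is indifferent when 17p + 5(1−p) = 2p + 13(1−p), giving p = 8/23.
Let the defender play guard 1 with probability q. The attacker is indifferent when 17q + 2(1−q) = 5q + 13(1−q), giving q = 11/23.
The value is 17·(11/23) + (2)·(12/23) = 211/23.

211/23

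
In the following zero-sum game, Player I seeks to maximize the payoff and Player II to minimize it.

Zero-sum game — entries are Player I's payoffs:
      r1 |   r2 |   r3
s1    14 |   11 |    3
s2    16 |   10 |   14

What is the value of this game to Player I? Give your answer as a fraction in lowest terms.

31/3

Column r1 is strictly dominated by r2 for Player II (it gives Player I more in every row).
The remaining 2×2 game on (s1, s2) × (r2, r3) has no saddle point. Let Player I play s1 with probability p; indifference gives 11p + 10(1−p) = 3p + 14(1−p), so p = 1/3.
Similarly Player II's optimal q on r2 is 11/12, and the value is 11·(11/12) + (3)·(1/12) = 31/3.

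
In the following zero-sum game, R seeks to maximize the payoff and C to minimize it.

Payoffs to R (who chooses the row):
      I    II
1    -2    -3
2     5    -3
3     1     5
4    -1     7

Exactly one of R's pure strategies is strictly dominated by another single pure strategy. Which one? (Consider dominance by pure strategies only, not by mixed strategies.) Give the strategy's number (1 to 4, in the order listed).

Compare 1 with 3: 1 > -2, 5 > -3.
So 3 strictly dominates 1 for R; 1 is strictly dominated.

1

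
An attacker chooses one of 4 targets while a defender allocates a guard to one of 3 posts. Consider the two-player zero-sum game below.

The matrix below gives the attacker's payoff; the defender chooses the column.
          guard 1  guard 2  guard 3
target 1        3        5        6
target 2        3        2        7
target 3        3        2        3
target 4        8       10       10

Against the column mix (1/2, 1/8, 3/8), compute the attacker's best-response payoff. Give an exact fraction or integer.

target 1: (3)·(1/2) + (5)·(1/8) + (6)·(3/8) = 35/8.
target 2: (3)·(1/2) + (2)·(1/8) + (7)·(3/8) = 35/8.
target 3: (3)·(1/2) + (2)·(1/8) + (3)·(3/8) = 23/8.
target 4: (8)·(1/2) + (10)·(1/8) + (10)·(3/8) = 9.
The best pure response is target 4 with expected payoff 9.

9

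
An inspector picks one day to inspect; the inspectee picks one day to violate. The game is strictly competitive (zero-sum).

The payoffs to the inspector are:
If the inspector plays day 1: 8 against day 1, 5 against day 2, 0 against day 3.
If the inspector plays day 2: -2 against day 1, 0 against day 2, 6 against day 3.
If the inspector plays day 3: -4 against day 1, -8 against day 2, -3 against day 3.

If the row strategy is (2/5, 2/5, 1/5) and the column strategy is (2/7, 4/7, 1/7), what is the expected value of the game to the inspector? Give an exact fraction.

Against (2/7, 4/7, 1/7), each row's expected payoff is day 1: 36/7; day 2: 2/7; day 3: -43/7.
Taking the (2/5, 2/5, 1/5)-weighted average: (2/5)·(36/7) + (2/5)·(2/7) + (1/5)·(-43/7) = 33/35.

33/35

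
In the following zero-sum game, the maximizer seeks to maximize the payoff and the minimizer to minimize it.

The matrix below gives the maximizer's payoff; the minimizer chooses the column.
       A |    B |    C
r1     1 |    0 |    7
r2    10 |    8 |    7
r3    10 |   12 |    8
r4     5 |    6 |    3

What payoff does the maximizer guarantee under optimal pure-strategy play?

Row minima: 0, 7, 8, 3 → the maximizer's maximin is 8.
Column maxima: 10, 12, 8 → the minimizer's minimax is 8.
They coincide at (r3, C), so the value is 8.

8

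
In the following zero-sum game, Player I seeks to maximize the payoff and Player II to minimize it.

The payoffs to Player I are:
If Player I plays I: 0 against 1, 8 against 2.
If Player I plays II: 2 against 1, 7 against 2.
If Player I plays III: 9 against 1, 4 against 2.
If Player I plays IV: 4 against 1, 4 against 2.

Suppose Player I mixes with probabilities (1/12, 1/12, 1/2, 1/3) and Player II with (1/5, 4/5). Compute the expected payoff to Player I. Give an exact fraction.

73/15

Against (1/5, 4/5), each row's expected payoff is I: 32/5; II: 6; III: 5; IV: 4.
Taking the (1/12, 1/12, 1/2, 1/3)-weighted average: (1/12)·(32/5) + (1/12)·(6) + (1/2)·(5) + (1/3)·(4) = 73/15.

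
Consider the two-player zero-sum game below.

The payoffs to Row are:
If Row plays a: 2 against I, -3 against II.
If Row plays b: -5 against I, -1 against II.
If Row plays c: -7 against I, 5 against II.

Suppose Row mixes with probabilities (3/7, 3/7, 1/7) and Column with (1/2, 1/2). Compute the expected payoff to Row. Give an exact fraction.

-23/14

Against (1/2, 1/2), each row's expected payoff is a: -1/2; b: -3; c: -1.
Taking the (3/7, 3/7, 1/7)-weighted average: (3/7)·(-1/2) + (3/7)·(-3) + (1/7)·(-1) = -23/14.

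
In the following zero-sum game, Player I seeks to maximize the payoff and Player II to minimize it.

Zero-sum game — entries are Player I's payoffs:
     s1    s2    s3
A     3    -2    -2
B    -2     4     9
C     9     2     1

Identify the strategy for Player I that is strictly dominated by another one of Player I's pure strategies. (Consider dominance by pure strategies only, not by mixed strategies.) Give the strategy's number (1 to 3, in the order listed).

1

Compare A with C: 9 > 3, 2 > -2, 1 > -2.
So C strictly dominates A for Player I; A is strictly dominated.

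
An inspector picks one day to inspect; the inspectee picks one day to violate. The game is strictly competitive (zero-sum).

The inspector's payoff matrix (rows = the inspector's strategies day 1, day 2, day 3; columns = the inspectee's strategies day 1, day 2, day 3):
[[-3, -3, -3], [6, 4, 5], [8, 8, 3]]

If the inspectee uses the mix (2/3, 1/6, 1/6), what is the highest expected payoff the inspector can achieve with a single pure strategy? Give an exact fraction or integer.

day 1: (-3)·(2/3) + (-3)·(1/6) + (-3)·(1/6) = -3.
day 2: (6)·(2/3) + (4)·(1/6) + (5)·(1/6) = 11/2.
day 3: (8)·(2/3) + (8)·(1/6) + (3)·(1/6) = 43/6.
The best pure response is day 3 with expected payoff 43/6.

43/6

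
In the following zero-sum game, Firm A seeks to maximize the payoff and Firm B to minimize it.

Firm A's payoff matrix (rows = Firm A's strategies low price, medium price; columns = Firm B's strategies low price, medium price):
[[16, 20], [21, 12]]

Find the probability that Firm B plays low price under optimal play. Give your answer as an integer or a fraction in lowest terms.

Row minima are 16 and 12, so Firm A's maximin is 16; column maxima are 21 and 20, so Firm B's minimax is 20. These differ, so the equilibrium is in mixed strategies.
Let Firm B play low price with probability q. Firm A is indifferent when 16q + 20(1−q) = 21q + 12(1−q), giving q = 8/13.

8/13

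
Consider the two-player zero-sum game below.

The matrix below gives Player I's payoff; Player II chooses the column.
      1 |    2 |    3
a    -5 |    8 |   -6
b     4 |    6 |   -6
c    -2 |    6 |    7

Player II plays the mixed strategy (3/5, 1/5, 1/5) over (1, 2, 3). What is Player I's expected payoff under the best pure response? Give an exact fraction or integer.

12/5

a: (-5)·(3/5) + (8)·(1/5) + (-6)·(1/5) = -13/5.
b: (4)·(3/5) + (6)·(1/5) + (-6)·(1/5) = 12/5.
c: (-2)·(3/5) + (6)·(1/5) + (7)·(1/5) = 7/5.
The best pure response is b with expected payoff 12/5.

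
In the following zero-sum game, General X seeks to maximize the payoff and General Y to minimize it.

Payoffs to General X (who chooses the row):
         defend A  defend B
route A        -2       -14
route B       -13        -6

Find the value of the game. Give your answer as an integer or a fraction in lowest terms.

Row minima are -14 and -13, so General X's maximin is -13; column maxima are -2 and -6, so General Y's minimax is -6. These differ, so the equilibrium is in mixed strategies.
Let General X play route A with probability p. General Y is indifferent when −2p − 13(1−p) = −14p − 6(1−p), giving p = 7/19.
Let General Y play defend A with probability q. General X is indifferent when −2q − 14(1−q) = −13q − 6(1−q), giving q = 8/19.
The value is -2·(8/19) + (-14)·(11/19) = -170/19.

-170/19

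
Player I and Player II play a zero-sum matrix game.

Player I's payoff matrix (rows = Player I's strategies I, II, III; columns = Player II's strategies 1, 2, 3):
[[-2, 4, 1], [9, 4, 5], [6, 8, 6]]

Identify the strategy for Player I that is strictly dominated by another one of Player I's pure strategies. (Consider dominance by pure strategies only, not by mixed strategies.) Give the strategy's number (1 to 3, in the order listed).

Compare I with III: 6 > -2, 8 > 4, 6 > 1.
So III strictly dominates I for Player I; I is strictly dominated.

1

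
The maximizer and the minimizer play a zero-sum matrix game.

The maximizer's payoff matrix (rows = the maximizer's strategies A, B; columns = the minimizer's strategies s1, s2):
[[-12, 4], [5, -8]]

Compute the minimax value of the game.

Row minima are -12 and -8, so the maximizer's maximin is -8; column maxima are 5 and 4, so the minimizer's minimax is 4. These differ, so the equilibrium is in mixed strategies.
Let the maximizer play A with probability p. The minimizer is indifferent when −12p + 5(1−p) = 4p − 8(1−p), giving p = 13/29.
Let the minimizer play s1 with probability q. The maximizer is indifferent when −12q + 4(1−q) = 5q − 8(1−q), giving q = 12/29.
The value is -12·(12/29) + (4)·(17/29) = -76/29.

-76/29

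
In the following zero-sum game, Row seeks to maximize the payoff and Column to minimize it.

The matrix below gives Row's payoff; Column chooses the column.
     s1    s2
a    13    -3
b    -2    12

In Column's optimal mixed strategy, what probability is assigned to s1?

1/2

Row minima are -3 and -2, so Row's maximin is -2; column maxima are 13 and 12, so Column's minimax is 12. These differ, so the equilibrium is in mixed strategies.
Let Column play s1 with probability q. Row is indifferent when 13q − 3(1−q) = −2q + 12(1−q), giving q = 1/2.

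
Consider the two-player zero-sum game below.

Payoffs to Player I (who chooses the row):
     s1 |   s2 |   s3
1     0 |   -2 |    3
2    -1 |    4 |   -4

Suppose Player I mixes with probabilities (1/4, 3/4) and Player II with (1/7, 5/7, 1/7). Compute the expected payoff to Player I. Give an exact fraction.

Against (1/7, 5/7, 1/7), each row's expected payoff is 1: -1; 2: 15/7.
Taking the (1/4, 3/4)-weighted average: (1/4)·(-1) + (3/4)·(15/7) = 19/14.

19/14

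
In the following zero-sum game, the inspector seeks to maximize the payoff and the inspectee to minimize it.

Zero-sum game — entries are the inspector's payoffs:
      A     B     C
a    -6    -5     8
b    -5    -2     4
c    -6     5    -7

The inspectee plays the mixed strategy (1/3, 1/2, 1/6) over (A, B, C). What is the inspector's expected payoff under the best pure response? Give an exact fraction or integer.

-2/3

a: (-6)·(1/3) + (-5)·(1/2) + (8)·(1/6) = -19/6.
b: (-5)·(1/3) + (-2)·(1/2) + (4)·(1/6) = -2.
c: (-6)·(1/3) + (5)·(1/2) + (-7)·(1/6) = -2/3.
The best pure response is c with expected payoff -2/3.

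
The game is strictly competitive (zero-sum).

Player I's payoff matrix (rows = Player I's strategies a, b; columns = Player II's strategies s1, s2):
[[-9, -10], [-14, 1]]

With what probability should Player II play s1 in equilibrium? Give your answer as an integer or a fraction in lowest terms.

Row minima are -10 and -14, so Player I's maximin is -10; column maxima are -9 and 1, so Player II's minimax is -9. These differ, so the equilibrium is in mixed strategies.
Let Player II play s1 with probability q. Player I is indifferent when −9q − 10(1−q) = −14q + (1−q), giving q = 11/16.

11/16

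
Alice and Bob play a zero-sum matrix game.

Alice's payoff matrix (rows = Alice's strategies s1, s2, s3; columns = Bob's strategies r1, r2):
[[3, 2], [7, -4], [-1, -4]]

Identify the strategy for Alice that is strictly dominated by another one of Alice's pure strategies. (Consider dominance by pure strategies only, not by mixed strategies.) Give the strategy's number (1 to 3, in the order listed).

Compare s3 with s1: 3 > -1, 2 > -4.
So s1 strictly dominates s3 for Alice; s3 is strictly dominated.

3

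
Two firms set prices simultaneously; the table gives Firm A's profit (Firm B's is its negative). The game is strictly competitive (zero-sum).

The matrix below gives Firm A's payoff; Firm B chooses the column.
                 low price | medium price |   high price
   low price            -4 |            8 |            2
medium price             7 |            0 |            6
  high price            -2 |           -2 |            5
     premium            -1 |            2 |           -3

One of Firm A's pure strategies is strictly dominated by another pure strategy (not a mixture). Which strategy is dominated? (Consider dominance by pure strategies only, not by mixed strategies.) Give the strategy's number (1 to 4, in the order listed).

Compare high price with medium price: 7 > -2, 0 > -2, 6 > 5.
So medium price strictly dominates high price for Firm A; high price is strictly dominated.

3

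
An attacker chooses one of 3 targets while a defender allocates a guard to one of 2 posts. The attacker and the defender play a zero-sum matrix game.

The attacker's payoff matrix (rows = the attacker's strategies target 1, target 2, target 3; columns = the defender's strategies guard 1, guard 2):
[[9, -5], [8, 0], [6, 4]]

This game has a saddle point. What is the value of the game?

Row minima: -5, 0, 4 → the attacker's maximin is 4.
Column maxima: 9, 4 → the defender's minimax is 4.
They coincide at (target 3, guard 2), so the value is 4.

4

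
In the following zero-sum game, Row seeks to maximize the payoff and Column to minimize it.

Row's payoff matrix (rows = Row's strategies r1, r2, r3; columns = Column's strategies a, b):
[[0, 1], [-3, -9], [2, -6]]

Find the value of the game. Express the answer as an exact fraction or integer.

Row r2 is strictly dominated by row r3, so Row never plays it.
The remaining 2×2 game on (r1, r3) × (a, b) has no saddle point. Let Row play r1 with probability p; indifference gives 2(1−p) = p − 6(1−p), so p = 8/9.
Similarly Column's optimal q on a is 7/9, and the value is 0·(7/9) + (1)·(2/9) = 2/9.

2/9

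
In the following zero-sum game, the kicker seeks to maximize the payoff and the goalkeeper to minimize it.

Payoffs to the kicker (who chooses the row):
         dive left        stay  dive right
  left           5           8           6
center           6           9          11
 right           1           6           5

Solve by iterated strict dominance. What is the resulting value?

Column dive right is strictly dominated by dive left for the goalkeeper (5<6, 6<11, 1<5); eliminate dive right.
Column stay is strictly dominated by dive left for the goalkeeper (5<8, 6<9, 1<6); eliminate stay.
Row right is strictly dominated by row left (5>1); eliminate right.
Row left is strictly dominated by row center (6>5); eliminate left.
Only (center, dive left) remains, with payoff 6.

6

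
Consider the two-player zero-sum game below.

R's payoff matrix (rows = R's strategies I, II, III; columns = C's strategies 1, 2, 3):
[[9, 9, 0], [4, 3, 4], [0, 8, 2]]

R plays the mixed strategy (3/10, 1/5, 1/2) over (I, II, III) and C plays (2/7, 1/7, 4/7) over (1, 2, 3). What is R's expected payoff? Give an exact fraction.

Against (2/7, 1/7, 4/7), each row's expected payoff is I: 27/7; II: 27/7; III: 16/7.
Taking the (3/10, 1/5, 1/2)-weighted average: (3/10)·(27/7) + (1/5)·(27/7) + (1/2)·(16/7) = 43/14.

43/14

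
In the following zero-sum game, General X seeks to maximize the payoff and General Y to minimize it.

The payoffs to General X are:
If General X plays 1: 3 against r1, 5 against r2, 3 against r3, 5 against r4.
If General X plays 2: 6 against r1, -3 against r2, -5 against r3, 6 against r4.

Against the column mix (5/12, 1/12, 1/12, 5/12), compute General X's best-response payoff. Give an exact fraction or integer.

1: (3)·(5/12) + (5)·(1/12) + (3)·(1/12) + (5)·(5/12) = 4.
2: (6)·(5/12) + (-3)·(1/12) + (-5)·(1/12) + (6)·(5/12) = 13/3.
The best pure response is 2 with expected payoff 13/3.

13/3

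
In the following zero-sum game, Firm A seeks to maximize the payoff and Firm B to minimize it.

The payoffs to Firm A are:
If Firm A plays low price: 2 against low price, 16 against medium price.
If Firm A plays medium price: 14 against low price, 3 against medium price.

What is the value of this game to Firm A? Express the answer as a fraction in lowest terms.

Row minima are 2 and 3, so Firm A's maximin is 3; column maxima are 14 and 16, so Firm B's minimax is 14. These differ, so the equilibrium is in mixed strategies.
Let Firm A play low price with probability p. Firm B is indifferent when 2p + 14(1−p) = 16p + 3(1−p), giving p = 11/25.
Let Firm B play low price with probability q. Firm A is indifferent when 2q + 16(1−q) = 14q + 3(1−q), giving q = 13/25.
The value is 2·(13/25) + (16)·(12/25) = 218/25.

218/25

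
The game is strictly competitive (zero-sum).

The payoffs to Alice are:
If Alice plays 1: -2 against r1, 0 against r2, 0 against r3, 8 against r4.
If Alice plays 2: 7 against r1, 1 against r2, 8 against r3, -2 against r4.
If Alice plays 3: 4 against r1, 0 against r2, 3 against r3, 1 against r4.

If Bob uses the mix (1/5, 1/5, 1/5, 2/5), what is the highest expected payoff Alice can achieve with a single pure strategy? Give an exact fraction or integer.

1: (-2)·(1/5) + (0)·(1/5) + (0)·(1/5) + (8)·(2/5) = 14/5.
2: (7)·(1/5) + (1)·(1/5) + (8)·(1/5) + (-2)·(2/5) = 12/5.
3: (4)·(1/5) + (0)·(1/5) + (3)·(1/5) + (1)·(2/5) = 9/5.
The best pure response is 1 with expected payoff 14/5.

14/5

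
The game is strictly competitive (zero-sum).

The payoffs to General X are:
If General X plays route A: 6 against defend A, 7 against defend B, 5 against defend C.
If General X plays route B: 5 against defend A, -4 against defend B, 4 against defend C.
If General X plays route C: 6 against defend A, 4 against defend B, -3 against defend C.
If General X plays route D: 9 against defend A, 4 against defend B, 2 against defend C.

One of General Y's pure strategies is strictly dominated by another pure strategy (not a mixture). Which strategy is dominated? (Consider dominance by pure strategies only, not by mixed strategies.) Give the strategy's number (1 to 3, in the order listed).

1

General Y prefers columns that give General X less. Compare defend A with defend C: 5 < 6, 4 < 5, -3 < 6, 2 < 9.
So defend C strictly dominates defend A for General Y; defend A is strictly dominated.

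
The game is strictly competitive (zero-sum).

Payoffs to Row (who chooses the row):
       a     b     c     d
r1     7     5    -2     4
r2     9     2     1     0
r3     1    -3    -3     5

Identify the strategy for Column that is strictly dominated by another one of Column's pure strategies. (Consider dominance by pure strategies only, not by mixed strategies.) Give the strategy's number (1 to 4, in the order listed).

Column prefers columns that give Row less. Compare a with b: 5 < 7, 2 < 9, -3 < 1.
So b strictly dominates a for Column; a is strictly dominated.

1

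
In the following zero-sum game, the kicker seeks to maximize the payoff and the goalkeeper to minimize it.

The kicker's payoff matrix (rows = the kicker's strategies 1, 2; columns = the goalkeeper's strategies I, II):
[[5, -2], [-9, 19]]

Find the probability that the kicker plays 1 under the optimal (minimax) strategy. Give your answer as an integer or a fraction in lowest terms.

4/5

Row minima are -2 and -9, so the kicker's maximin is -2; column maxima are 5 and 19, so the goalkeeper's minimax is 5. These differ, so the equilibrium is in mixed strategies.
Let the kicker play 1 with probability p. The goalkeeper is indifferent when 5p − 9(1−p) = −2p + 19(1−p), giving p = 4/5.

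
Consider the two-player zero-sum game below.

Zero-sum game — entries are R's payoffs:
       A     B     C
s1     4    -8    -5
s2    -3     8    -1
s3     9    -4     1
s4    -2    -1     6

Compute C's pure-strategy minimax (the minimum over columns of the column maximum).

The worst case (largest entry) in each column is A: 9, B: 8, C: 6.
The best (smallest) of these is 6.

6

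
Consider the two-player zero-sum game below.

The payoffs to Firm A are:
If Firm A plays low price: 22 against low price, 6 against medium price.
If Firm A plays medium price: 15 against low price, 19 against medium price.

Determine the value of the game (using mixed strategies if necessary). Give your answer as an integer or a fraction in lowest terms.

82/5

Row minima are 6 and 15, so Firm A's maximin is 15; column maxima are 22 and 19, so Firm B's minimax is 19. These differ, so the equilibrium is in mixed strategies.
Let Firm A play low price with probability p. Firm B is indifferent when 22p + 15(1−p) = 6p + 19(1−p), giving p = 1/5.
Let Firm B play low price with probability q. Firm A is indifferent when 22q + 6(1−q) = 15q + 19(1−q), giving q = 13/20.
The value is 22·(13/20) + (6)·(7/20) = 82/5.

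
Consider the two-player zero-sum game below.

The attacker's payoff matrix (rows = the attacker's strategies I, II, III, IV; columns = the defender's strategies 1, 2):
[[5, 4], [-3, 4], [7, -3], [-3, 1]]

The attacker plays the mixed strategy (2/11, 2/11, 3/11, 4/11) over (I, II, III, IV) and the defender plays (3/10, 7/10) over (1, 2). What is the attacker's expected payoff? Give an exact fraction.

Against (3/10, 7/10), each row's expected payoff is I: 43/10; II: 19/10; III: 0; IV: -1/5.
Taking the (2/11, 2/11, 3/11, 4/11)-weighted average: (2/11)·(43/10) + (2/11)·(19/10) + (3/11)·(0) + (4/11)·(-1/5) = 58/55.

58/55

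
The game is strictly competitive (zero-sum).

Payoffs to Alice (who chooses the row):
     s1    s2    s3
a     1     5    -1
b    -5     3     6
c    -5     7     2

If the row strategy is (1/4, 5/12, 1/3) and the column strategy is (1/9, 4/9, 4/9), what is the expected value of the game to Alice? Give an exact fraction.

Against (1/9, 4/9, 4/9), each row's expected payoff is a: 17/9; b: 31/9; c: 31/9.
Taking the (1/4, 5/12, 1/3)-weighted average: (1/4)·(17/9) + (5/12)·(31/9) + (1/3)·(31/9) = 55/18.

55/18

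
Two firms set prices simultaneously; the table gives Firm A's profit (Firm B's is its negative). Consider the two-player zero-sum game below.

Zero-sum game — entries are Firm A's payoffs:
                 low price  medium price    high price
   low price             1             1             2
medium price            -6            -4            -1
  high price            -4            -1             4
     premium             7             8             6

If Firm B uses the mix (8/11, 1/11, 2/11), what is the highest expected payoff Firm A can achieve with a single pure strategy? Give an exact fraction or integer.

low price: (1)·(8/11) + (1)·(1/11) + (2)·(2/11) = 13/11.
medium price: (-6)·(8/11) + (-4)·(1/11) + (-1)·(2/11) = -54/11.
high price: (-4)·(8/11) + (-1)·(1/11) + (4)·(2/11) = -25/11.
premium: (7)·(8/11) + (8)·(1/11) + (6)·(2/11) = 76/11.
The best pure response is premium with expected payoff 76/11.

76/11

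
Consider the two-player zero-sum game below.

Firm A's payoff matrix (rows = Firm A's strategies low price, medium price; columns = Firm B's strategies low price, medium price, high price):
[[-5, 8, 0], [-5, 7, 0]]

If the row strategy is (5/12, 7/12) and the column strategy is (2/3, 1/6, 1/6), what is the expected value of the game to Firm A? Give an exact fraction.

Against (2/3, 1/6, 1/6), each row's expected payoff is low price: -2; medium price: -13/6.
Taking the (5/12, 7/12)-weighted average: (5/12)·(-2) + (7/12)·(-13/6) = -151/72.

-151/72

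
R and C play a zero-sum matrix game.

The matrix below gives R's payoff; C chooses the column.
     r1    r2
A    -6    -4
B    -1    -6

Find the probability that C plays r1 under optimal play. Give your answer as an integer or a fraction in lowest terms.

2/7

Row minima are -6 and -6, so R's maximin is -6; column maxima are -1 and -4, so C's minimax is -4. These differ, so the equilibrium is in mixed strategies.
Let C play r1 with probability q. R is indifferent when −6q − 4(1−q) = −q − 6(1−q), giving q = 2/7.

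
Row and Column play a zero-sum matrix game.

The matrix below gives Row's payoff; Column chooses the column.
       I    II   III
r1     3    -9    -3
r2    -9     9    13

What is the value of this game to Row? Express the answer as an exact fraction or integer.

Column III is strictly dominated by II for Column (it gives Row more in every row).
The remaining 2×2 game on (r1, r2) × (I, II) has no saddle point. Let Row play r1 with probability p; indifference gives 3p − 9(1−p) = −9p + 9(1−p), so p = 3/5.
Similarly Column's optimal q on I is 3/5, and the value is 3·(3/5) + (-9)·(2/5) = -9/5.

-9/5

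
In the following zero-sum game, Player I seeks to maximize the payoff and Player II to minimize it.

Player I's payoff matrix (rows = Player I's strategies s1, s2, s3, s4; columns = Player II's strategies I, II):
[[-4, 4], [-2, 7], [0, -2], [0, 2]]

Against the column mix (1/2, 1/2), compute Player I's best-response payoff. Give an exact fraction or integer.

5/2

s1: (-4)·(1/2) + (4)·(1/2) = 0.
s2: (-2)·(1/2) + (7)·(1/2) = 5/2.
s3: (0)·(1/2) + (-2)·(1/2) = -1.
s4: (0)·(1/2) + (2)·(1/2) = 1.
The best pure response is s2 with expected payoff 5/2.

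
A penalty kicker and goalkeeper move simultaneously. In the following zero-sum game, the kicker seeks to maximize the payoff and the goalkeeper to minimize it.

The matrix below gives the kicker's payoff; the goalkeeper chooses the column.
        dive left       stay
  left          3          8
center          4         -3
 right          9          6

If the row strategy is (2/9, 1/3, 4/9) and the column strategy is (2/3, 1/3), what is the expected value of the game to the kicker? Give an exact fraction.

Against (2/3, 1/3), each row's expected payoff is left: 14/3; center: 5/3; right: 8.
Taking the (2/9, 1/3, 4/9)-weighted average: (2/9)·(14/3) + (1/3)·(5/3) + (4/9)·(8) = 139/27.

139/27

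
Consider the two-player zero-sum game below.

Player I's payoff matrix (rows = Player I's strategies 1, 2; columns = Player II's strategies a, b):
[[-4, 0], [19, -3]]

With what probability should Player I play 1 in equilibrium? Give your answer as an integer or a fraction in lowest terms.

11/13

Row minima are -4 and -3, so Player I's maximin is -3; column maxima are 19 and 0, so Player II's minimax is 0. These differ, so the equilibrium is in mixed strategies.
Let Player I play 1 with probability p. Player II is indifferent when −4p + 19(1−p) = −3(1−p), giving p = 11/13.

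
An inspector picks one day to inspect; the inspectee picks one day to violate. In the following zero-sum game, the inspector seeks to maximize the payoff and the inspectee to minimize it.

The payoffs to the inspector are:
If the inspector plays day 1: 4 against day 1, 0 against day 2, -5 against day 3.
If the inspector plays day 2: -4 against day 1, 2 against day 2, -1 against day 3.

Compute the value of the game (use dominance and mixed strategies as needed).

-2

Column day 2 is strictly dominated by day 3 for the inspectee (it gives the inspector more in every row).
The remaining 2×2 game on (day 1, day 2) × (day 1, day 3) has no saddle point. Let the inspector play day 1 with probability p; indifference gives 4p − 4(1−p) = −5p − (1−p), so p = 1/4.
Similarly the inspectee's optimal q on day 1 is 1/3, and the value is 4·(1/3) + (-5)·(2/3) = -2.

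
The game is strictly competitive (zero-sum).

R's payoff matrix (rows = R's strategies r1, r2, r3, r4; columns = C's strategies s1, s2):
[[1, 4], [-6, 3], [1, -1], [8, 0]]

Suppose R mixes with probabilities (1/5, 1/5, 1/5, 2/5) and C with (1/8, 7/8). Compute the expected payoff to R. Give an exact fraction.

27/20

Against (1/8, 7/8), each row's expected payoff is r1: 29/8; r2: 15/8; r3: -3/4; r4: 1.
Taking the (1/5, 1/5, 1/5, 2/5)-weighted average: (1/5)·(29/8) + (1/5)·(15/8) + (1/5)·(-3/4) + (2/5)·(1) = 27/20.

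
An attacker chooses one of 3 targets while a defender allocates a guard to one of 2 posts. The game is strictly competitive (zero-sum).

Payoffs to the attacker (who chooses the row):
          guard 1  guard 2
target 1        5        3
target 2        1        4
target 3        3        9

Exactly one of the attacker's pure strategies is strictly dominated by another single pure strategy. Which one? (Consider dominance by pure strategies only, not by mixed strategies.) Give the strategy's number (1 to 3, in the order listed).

2

Compare target 2 with target 3: 3 > 1, 9 > 4.
So target 3 strictly dominates target 2 for the attacker; target 2 is strictly dominated.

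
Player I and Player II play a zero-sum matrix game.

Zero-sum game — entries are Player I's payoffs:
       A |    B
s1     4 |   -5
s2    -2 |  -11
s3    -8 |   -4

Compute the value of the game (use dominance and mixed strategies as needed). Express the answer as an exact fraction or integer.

Row s2 is strictly dominated by row s1, so Player I never plays it.
The remaining 2×2 game on (s1, s3) × (A, B) has no saddle point. Let Player I play s1 with probability p; indifference gives 4p − 8(1−p) = −5p − 4(1−p), so p = 4/13.
Similarly Player II's optimal q on A is 1/13, and the value is 4·(1/13) + (-5)·(12/13) = -56/13.

-56/13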